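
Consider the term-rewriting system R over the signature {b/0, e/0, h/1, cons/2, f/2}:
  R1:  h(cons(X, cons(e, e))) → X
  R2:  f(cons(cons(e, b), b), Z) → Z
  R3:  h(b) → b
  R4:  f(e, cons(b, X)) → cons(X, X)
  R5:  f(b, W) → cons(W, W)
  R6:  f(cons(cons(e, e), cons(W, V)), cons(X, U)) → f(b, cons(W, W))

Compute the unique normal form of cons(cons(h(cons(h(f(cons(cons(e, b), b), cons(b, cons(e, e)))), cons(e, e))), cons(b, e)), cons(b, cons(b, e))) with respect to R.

cons(cons(b, cons(b, e)), cons(b, cons(b, e)))

1. cons(cons(h(cons(h(f(cons(cons(e, b), b), cons(b, cons(e, e)))), cons(e, e))), cons(b, e)), cons(b, cons(b, e)))  →  cons(cons(h(f(cons(cons(e, b), b), cons(b, cons(e, e)))), cons(b, e)), cons(b, cons(b, e)))   [R1 at 1.1]
2. cons(cons(h(f(cons(cons(e, b), b), cons(b, cons(e, e)))), cons(b, e)), cons(b, cons(b, e)))  →  cons(cons(h(cons(b, cons(e, e))), cons(b, e)), cons(b, cons(b, e)))   [R2 at 1.1.1]
3. cons(cons(h(cons(b, cons(e, e))), cons(b, e)), cons(b, cons(b, e)))  →  cons(cons(b, cons(b, e)), cons(b, cons(b, e)))   [R1 at 1.1]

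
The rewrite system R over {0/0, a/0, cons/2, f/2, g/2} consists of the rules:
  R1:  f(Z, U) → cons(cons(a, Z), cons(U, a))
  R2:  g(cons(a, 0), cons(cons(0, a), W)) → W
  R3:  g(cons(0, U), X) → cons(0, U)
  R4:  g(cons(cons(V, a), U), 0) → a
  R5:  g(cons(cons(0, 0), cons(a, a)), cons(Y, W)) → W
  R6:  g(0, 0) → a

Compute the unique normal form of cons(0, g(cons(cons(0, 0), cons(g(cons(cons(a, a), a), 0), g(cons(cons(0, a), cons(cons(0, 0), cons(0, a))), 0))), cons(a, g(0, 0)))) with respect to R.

cons(0, a)

1. cons(0, g(cons(cons(0, 0), cons(g(cons(cons(a, a), a), 0), g(cons(cons(0, a), cons(cons(0, 0), cons(0, a))), 0))), cons(a, g(0, 0))))  →  cons(0, g(cons(cons(0, 0), cons(a, g(cons(cons(0, a), cons(cons(0, 0), cons(0, a))), 0))), cons(a, g(0, 0))))   [R4 at 2.1.2.1]
2. cons(0, g(cons(cons(0, 0), cons(a, g(cons(cons(0, a), cons(cons(0, 0), cons(0, a))), 0))), cons(a, g(0, 0))))  →  cons(0, g(cons(cons(0, 0), cons(a, a)), cons(a, g(0, 0))))   [R4 at 2.1.2.2]
3. cons(0, g(cons(cons(0, 0), cons(a, a)), cons(a, g(0, 0))))  →  cons(0, g(0, 0))   [R5 at 2]
4. cons(0, g(0, 0))  →  cons(0, a)   [R6 at 2]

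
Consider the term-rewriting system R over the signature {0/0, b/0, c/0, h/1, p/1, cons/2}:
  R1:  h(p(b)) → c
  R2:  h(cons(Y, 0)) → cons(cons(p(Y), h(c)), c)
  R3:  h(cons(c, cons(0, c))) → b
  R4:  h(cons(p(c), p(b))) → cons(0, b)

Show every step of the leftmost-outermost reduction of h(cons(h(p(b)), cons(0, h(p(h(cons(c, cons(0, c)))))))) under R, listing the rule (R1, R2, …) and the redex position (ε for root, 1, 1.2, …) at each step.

b

1. h(cons(h(p(b)), cons(0, h(p(h(cons(c, cons(0, c))))))))  →  h(cons(c, cons(0, h(p(h(cons(c, cons(0, c))))))))   [R1 at 1.1]
2. h(cons(c, cons(0, h(p(h(cons(c, cons(0, c))))))))  →  h(cons(c, cons(0, h(p(b)))))   [R3 at 1.2.2.1.1]
3. h(cons(c, cons(0, h(p(b)))))  →  h(cons(c, cons(0, c)))   [R1 at 1.2.2]
4. h(cons(c, cons(0, c)))  →  b   [R3 at ε]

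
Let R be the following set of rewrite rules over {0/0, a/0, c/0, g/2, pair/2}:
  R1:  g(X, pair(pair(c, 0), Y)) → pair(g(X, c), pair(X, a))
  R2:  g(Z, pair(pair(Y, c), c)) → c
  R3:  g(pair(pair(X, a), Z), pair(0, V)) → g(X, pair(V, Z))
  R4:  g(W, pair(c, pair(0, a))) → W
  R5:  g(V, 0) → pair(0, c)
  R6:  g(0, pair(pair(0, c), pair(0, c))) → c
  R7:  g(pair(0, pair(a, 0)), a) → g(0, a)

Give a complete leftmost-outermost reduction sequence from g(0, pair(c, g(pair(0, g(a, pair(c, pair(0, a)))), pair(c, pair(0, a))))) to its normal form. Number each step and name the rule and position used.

1. g(0, pair(c, g(pair(0, g(a, pair(c, pair(0, a)))), pair(c, pair(0, a)))))  →  g(0, pair(c, pair(0, g(a, pair(c, pair(0, a))))))   [R4 at 2.2]
2. g(0, pair(c, pair(0, g(a, pair(c, pair(0, a))))))  →  g(0, pair(c, pair(0, a)))   [R4 at 2.2.2]
3. g(0, pair(c, pair(0, a)))  →  0   [R4 at ε]

0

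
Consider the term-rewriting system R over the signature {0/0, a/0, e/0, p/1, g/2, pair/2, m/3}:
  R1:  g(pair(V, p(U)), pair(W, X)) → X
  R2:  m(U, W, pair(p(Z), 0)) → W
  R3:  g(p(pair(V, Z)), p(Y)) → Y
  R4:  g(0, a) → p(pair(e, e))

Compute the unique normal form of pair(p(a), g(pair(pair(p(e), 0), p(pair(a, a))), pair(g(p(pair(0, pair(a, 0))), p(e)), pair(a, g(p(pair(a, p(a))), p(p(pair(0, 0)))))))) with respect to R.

pair(p(a), pair(a, p(pair(0, 0))))

1. pair(p(a), g(pair(pair(p(e), 0), p(pair(a, a))), pair(g(p(pair(0, pair(a, 0))), p(e)), pair(a, g(p(pair(a, p(a))), p(p(pair(0, 0))))))))  →  pair(p(a), pair(a, g(p(pair(a, p(a))), p(p(pair(0, 0))))))   [R1 at 2]
2. pair(p(a), pair(a, g(p(pair(a, p(a))), p(p(pair(0, 0))))))  →  pair(p(a), pair(a, p(pair(0, 0))))   [R3 at 2.2]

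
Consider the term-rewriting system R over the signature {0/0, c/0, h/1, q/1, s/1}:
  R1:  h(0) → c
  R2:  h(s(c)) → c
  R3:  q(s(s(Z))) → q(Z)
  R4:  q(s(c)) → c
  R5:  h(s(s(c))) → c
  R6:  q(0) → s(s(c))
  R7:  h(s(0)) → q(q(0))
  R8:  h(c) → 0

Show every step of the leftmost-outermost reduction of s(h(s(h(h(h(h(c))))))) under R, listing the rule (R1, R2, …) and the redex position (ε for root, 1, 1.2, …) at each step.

s(c)

1. s(h(s(h(h(h(h(c)))))))  →  s(h(s(h(h(h(0))))))   [R8 at 1.1.1.1.1.1]
2. s(h(s(h(h(h(0))))))  →  s(h(s(h(h(c)))))   [R1 at 1.1.1.1.1]
3. s(h(s(h(h(c)))))  →  s(h(s(h(0))))   [R8 at 1.1.1.1]
4. s(h(s(h(0))))  →  s(h(s(c)))   [R1 at 1.1.1]
5. s(h(s(c)))  →  s(c)   [R2 at 1]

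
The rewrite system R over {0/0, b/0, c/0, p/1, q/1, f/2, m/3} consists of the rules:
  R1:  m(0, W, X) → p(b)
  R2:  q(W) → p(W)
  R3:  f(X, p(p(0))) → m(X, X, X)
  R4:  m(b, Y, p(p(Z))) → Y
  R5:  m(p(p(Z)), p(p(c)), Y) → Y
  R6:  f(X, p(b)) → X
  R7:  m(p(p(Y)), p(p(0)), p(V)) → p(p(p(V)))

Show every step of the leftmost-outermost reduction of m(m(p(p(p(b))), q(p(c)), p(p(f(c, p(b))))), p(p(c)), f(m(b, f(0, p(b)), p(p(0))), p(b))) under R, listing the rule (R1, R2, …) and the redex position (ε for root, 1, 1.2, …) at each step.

1. m(m(p(p(p(b))), q(p(c)), p(p(f(c, p(b))))), p(p(c)), f(m(b, f(0, p(b)), p(p(0))), p(b)))  →  m(m(p(p(p(b))), p(p(c)), p(p(f(c, p(b))))), p(p(c)), f(m(b, f(0, p(b)), p(p(0))), p(b)))   [R2 at 1.2]
2. m(m(p(p(p(b))), p(p(c)), p(p(f(c, p(b))))), p(p(c)), f(m(b, f(0, p(b)), p(p(0))), p(b)))  →  m(p(p(f(c, p(b)))), p(p(c)), f(m(b, f(0, p(b)), p(p(0))), p(b)))   [R5 at 1]
3. m(p(p(f(c, p(b)))), p(p(c)), f(m(b, f(0, p(b)), p(p(0))), p(b)))  →  f(m(b, f(0, p(b)), p(p(0))), p(b))   [R5 at ε]
4. f(m(b, f(0, p(b)), p(p(0))), p(b))  →  m(b, f(0, p(b)), p(p(0)))   [R6 at ε]
5. m(b, f(0, p(b)), p(p(0)))  →  f(0, p(b))   [R4 at ε]
6. f(0, p(b))  →  0   [R6 at ε]

0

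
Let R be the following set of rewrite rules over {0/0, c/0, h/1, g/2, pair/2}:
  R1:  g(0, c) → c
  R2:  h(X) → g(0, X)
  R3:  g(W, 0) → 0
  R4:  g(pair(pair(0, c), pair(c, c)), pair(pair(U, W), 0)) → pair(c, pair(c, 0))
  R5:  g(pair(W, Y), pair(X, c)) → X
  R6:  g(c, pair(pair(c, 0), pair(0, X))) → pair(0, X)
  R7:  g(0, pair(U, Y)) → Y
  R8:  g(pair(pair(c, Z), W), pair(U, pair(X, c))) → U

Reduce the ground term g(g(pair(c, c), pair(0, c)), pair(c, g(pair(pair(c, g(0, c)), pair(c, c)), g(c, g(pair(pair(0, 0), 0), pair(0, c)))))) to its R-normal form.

0

1. g(g(pair(c, c), pair(0, c)), pair(c, g(pair(pair(c, g(0, c)), pair(c, c)), g(c, g(pair(pair(0, 0), 0), pair(0, c))))))  →  g(0, pair(c, g(pair(pair(c, g(0, c)), pair(c, c)), g(c, g(pair(pair(0, 0), 0), pair(0, c))))))   [R5 at 1]
2. g(0, pair(c, g(pair(pair(c, g(0, c)), pair(c, c)), g(c, g(pair(pair(0, 0), 0), pair(0, c))))))  →  g(pair(pair(c, g(0, c)), pair(c, c)), g(c, g(pair(pair(0, 0), 0), pair(0, c))))   [R7 at ε]
3. g(pair(pair(c, g(0, c)), pair(c, c)), g(c, g(pair(pair(0, 0), 0), pair(0, c))))  →  g(pair(pair(c, c), pair(c, c)), g(c, g(pair(pair(0, 0), 0), pair(0, c))))   [R1 at 1.1.2]
4. g(pair(pair(c, c), pair(c, c)), g(c, g(pair(pair(0, 0), 0), pair(0, c))))  →  g(pair(pair(c, c), pair(c, c)), g(c, 0))   [R5 at 2.2]
5. g(pair(pair(c, c), pair(c, c)), g(c, 0))  →  g(pair(pair(c, c), pair(c, c)), 0)   [R3 at 2]
6. g(pair(pair(c, c), pair(c, c)), 0)  →  0   [R3 at ε]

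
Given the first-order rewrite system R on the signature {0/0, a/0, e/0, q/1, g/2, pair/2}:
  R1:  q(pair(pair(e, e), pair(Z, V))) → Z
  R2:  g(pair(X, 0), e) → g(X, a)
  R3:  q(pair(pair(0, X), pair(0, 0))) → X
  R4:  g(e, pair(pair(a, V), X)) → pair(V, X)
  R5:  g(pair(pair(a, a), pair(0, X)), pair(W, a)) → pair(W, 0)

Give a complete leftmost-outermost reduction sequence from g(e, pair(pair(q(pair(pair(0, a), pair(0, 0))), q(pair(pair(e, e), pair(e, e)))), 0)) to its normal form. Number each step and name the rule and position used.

pair(e, 0)

1. g(e, pair(pair(q(pair(pair(0, a), pair(0, 0))), q(pair(pair(e, e), pair(e, e)))), 0))  →  g(e, pair(pair(a, q(pair(pair(e, e), pair(e, e)))), 0))   [R3 at 2.1.1]
2. g(e, pair(pair(a, q(pair(pair(e, e), pair(e, e)))), 0))  →  pair(q(pair(pair(e, e), pair(e, e))), 0)   [R4 at ε]
3. pair(q(pair(pair(e, e), pair(e, e))), 0)  →  pair(e, 0)   [R1 at 1]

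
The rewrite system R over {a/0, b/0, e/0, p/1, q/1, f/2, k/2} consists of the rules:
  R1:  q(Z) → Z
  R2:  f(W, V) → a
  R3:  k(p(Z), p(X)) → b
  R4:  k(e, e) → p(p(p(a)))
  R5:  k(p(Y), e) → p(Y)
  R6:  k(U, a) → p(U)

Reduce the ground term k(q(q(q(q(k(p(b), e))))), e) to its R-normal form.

1. k(q(q(q(q(k(p(b), e))))), e)  →  k(q(q(q(k(p(b), e)))), e)   [R1 at 1]
2. k(q(q(q(k(p(b), e)))), e)  →  k(q(q(k(p(b), e))), e)   [R1 at 1]
3. k(q(q(k(p(b), e))), e)  →  k(q(k(p(b), e)), e)   [R1 at 1]
4. k(q(k(p(b), e)), e)  →  k(k(p(b), e), e)   [R1 at 1]
5. k(k(p(b), e), e)  →  k(p(b), e)   [R5 at 1]
6. k(p(b), e)  →  p(b)   [R5 at ε]

p(b)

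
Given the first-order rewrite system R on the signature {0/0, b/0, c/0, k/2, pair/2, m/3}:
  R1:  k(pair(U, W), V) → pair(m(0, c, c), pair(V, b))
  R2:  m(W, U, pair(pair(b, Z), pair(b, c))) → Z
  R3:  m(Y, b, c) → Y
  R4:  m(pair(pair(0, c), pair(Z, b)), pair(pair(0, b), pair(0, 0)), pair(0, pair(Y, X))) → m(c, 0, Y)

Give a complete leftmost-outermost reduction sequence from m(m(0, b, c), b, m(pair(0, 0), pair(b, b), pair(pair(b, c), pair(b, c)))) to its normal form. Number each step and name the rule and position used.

0

1. m(m(0, b, c), b, m(pair(0, 0), pair(b, b), pair(pair(b, c), pair(b, c))))  →  m(0, b, m(pair(0, 0), pair(b, b), pair(pair(b, c), pair(b, c))))   [R3 at 1]
2. m(0, b, m(pair(0, 0), pair(b, b), pair(pair(b, c), pair(b, c))))  →  m(0, b, c)   [R2 at 3]
3. m(0, b, c)  →  0   [R3 at ε]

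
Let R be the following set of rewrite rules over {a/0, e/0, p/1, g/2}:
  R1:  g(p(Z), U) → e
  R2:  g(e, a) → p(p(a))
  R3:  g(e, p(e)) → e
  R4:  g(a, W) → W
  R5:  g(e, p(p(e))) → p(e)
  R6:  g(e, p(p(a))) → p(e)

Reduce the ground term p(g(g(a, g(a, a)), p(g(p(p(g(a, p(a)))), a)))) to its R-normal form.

p(p(e))

1. p(g(g(a, g(a, a)), p(g(p(p(g(a, p(a)))), a))))  →  p(g(g(a, a), p(g(p(p(g(a, p(a)))), a))))   [R4 at 1.1]
2. p(g(g(a, a), p(g(p(p(g(a, p(a)))), a))))  →  p(g(a, p(g(p(p(g(a, p(a)))), a))))   [R4 at 1.1]
3. p(g(a, p(g(p(p(g(a, p(a)))), a))))  →  p(p(g(p(p(g(a, p(a)))), a)))   [R4 at 1]
4. p(p(g(p(p(g(a, p(a)))), a)))  →  p(p(e))   [R1 at 1.1]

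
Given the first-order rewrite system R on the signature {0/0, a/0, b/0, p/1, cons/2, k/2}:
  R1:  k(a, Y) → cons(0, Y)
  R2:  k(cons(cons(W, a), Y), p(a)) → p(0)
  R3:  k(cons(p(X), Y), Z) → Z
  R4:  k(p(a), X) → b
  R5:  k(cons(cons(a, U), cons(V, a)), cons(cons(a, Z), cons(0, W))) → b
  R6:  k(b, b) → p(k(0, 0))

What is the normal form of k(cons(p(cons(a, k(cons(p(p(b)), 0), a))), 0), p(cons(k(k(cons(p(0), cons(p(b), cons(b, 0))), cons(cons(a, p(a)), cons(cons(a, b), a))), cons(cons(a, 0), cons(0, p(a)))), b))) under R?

p(cons(b, b))

1. k(cons(p(cons(a, k(cons(p(p(b)), 0), a))), 0), p(cons(k(k(cons(p(0), cons(p(b), cons(b, 0))), cons(cons(a, p(a)), cons(cons(a, b), a))), cons(cons(a, 0), cons(0, p(a)))), b)))  →  p(cons(k(k(cons(p(0), cons(p(b), cons(b, 0))), cons(cons(a, p(a)), cons(cons(a, b), a))), cons(cons(a, 0), cons(0, p(a)))), b))   [R3 at ε]
2. p(cons(k(k(cons(p(0), cons(p(b), cons(b, 0))), cons(cons(a, p(a)), cons(cons(a, b), a))), cons(cons(a, 0), cons(0, p(a)))), b))  →  p(cons(k(cons(cons(a, p(a)), cons(cons(a, b), a)), cons(cons(a, 0), cons(0, p(a)))), b))   [R3 at 1.1.1]
3. p(cons(k(cons(cons(a, p(a)), cons(cons(a, b), a)), cons(cons(a, 0), cons(0, p(a)))), b))  →  p(cons(b, b))   [R5 at 1.1]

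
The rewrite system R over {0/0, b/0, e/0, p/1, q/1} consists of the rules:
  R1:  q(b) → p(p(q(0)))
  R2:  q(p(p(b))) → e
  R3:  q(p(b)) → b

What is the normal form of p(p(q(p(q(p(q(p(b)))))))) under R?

p(p(b))

1. p(p(q(p(q(p(q(p(b))))))))  →  p(p(q(p(q(p(b))))))   [R3 at 1.1.1.1.1.1]
2. p(p(q(p(q(p(b))))))  →  p(p(q(p(b))))   [R3 at 1.1.1.1]
3. p(p(q(p(b))))  →  p(p(b))   [R3 at 1.1]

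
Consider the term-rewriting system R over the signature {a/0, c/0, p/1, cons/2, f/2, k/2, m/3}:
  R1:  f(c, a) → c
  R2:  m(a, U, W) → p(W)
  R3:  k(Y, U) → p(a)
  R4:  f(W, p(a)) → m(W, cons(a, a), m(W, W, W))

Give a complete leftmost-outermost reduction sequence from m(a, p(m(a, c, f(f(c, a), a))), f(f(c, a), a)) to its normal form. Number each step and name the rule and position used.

p(c)

1. m(a, p(m(a, c, f(f(c, a), a))), f(f(c, a), a))  →  p(f(f(c, a), a))   [R2 at ε]
2. p(f(f(c, a), a))  →  p(f(c, a))   [R1 at 1.1]
3. p(f(c, a))  →  p(c)   [R1 at 1]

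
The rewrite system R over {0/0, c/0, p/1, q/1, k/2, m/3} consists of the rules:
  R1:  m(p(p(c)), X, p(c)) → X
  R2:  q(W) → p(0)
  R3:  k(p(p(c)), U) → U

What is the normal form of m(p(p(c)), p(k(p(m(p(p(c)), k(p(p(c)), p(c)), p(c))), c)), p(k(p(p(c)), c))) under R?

p(c)

1. m(p(p(c)), p(k(p(m(p(p(c)), k(p(p(c)), p(c)), p(c))), c)), p(k(p(p(c)), c)))  →  m(p(p(c)), p(k(p(k(p(p(c)), p(c))), c)), p(k(p(p(c)), c)))   [R1 at 2.1.1.1]
2. m(p(p(c)), p(k(p(k(p(p(c)), p(c))), c)), p(k(p(p(c)), c)))  →  m(p(p(c)), p(k(p(p(c)), c)), p(k(p(p(c)), c)))   [R3 at 2.1.1.1]
3. m(p(p(c)), p(k(p(p(c)), c)), p(k(p(p(c)), c)))  →  m(p(p(c)), p(c), p(k(p(p(c)), c)))   [R3 at 2.1]
4. m(p(p(c)), p(c), p(k(p(p(c)), c)))  →  m(p(p(c)), p(c), p(c))   [R3 at 3.1]
5. m(p(p(c)), p(c), p(c))  →  p(c)   [R1 at ε]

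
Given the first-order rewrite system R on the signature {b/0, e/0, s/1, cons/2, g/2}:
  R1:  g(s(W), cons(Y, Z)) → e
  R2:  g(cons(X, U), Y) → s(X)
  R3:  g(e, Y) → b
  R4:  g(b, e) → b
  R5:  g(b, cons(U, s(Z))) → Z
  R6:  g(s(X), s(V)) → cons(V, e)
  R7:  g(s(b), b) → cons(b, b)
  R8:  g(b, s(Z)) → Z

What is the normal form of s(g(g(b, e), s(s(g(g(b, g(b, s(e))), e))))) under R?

1. s(g(g(b, e), s(s(g(g(b, g(b, s(e))), e)))))  →  s(g(b, s(s(g(g(b, g(b, s(e))), e)))))   [R4 at 1.1]
2. s(g(b, s(s(g(g(b, g(b, s(e))), e)))))  →  s(s(g(g(b, g(b, s(e))), e)))   [R8 at 1]
3. s(s(g(g(b, g(b, s(e))), e)))  →  s(s(g(g(b, e), e)))   [R8 at 1.1.1.2]
4. s(s(g(g(b, e), e)))  →  s(s(g(b, e)))   [R4 at 1.1.1]
5. s(s(g(b, e)))  →  s(s(b))   [R4 at 1.1]

s(s(b))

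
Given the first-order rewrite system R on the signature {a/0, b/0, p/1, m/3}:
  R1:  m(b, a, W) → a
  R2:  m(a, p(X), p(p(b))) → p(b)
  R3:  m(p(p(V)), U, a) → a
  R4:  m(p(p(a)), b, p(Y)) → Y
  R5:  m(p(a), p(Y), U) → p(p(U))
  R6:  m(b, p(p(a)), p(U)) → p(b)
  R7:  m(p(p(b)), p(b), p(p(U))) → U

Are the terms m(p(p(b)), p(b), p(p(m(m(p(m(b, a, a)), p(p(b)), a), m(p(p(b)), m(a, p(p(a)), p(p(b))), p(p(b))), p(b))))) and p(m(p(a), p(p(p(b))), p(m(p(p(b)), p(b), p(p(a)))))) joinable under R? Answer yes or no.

no — NF(t₁) = b, NF(t₂) = p(p(p(p(a))))

Reduce t₁ = m(p(p(b)), p(b), p(p(m(m(p(m(b, a, a)), p(p(b)), a), m(p(p(b)), m(a, p(p(a)), p(p(b))), p(p(b))), p(b))))):
1. m(p(p(b)), p(b), p(p(m(m(p(m(b, a, a)), p(p(b)), a), m(p(p(b)), m(a, p(p(a)), p(p(b))), p(p(b))), p(b)))))  →  m(m(p(m(b, a, a)), p(p(b)), a), m(p(p(b)), m(a, p(p(a)), p(p(b))), p(p(b))), p(b))   [R7 at ε]
2. m(m(p(m(b, a, a)), p(p(b)), a), m(p(p(b)), m(a, p(p(a)), p(p(b))), p(p(b))), p(b))  →  m(m(p(a), p(p(b)), a), m(p(p(b)), m(a, p(p(a)), p(p(b))), p(p(b))), p(b))   [R1 at 1.1.1]
3. m(m(p(a), p(p(b)), a), m(p(p(b)), m(a, p(p(a)), p(p(b))), p(p(b))), p(b))  →  m(p(p(a)), m(p(p(b)), m(a, p(p(a)), p(p(b))), p(p(b))), p(b))   [R5 at 1]
4. m(p(p(a)), m(p(p(b)), m(a, p(p(a)), p(p(b))), p(p(b))), p(b))  →  m(p(p(a)), m(p(p(b)), p(b), p(p(b))), p(b))   [R2 at 2.2]
5. m(p(p(a)), m(p(p(b)), p(b), p(p(b))), p(b))  →  m(p(p(a)), b, p(b))   [R7 at 2]
6. m(p(p(a)), b, p(b))  →  b   [R4 at ε]

Reduce t₂ = p(m(p(a), p(p(p(b))), p(m(p(p(b)), p(b), p(p(a)))))):
1. p(m(p(a), p(p(p(b))), p(m(p(p(b)), p(b), p(p(a))))))  →  p(p(p(p(m(p(p(b)), p(b), p(p(a)))))))   [R5 at 1]
2. p(p(p(p(m(p(p(b)), p(b), p(p(a)))))))  →  p(p(p(p(a))))   [R7 at 1.1.1.1]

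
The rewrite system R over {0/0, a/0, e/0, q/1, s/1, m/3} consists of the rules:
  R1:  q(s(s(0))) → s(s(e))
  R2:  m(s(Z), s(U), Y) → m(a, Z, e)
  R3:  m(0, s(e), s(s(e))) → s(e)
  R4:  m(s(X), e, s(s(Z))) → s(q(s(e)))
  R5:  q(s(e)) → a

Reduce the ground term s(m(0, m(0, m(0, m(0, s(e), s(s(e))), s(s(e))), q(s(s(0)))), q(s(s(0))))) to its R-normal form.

s(s(e))

1. s(m(0, m(0, m(0, m(0, s(e), s(s(e))), s(s(e))), q(s(s(0)))), q(s(s(0)))))  →  s(m(0, m(0, m(0, s(e), s(s(e))), q(s(s(0)))), q(s(s(0)))))   [R3 at 1.2.2.2]
2. s(m(0, m(0, m(0, s(e), s(s(e))), q(s(s(0)))), q(s(s(0)))))  →  s(m(0, m(0, s(e), q(s(s(0)))), q(s(s(0)))))   [R3 at 1.2.2]
3. s(m(0, m(0, s(e), q(s(s(0)))), q(s(s(0)))))  →  s(m(0, m(0, s(e), s(s(e))), q(s(s(0)))))   [R1 at 1.2.3]
4. s(m(0, m(0, s(e), s(s(e))), q(s(s(0)))))  →  s(m(0, s(e), q(s(s(0)))))   [R3 at 1.2]
5. s(m(0, s(e), q(s(s(0)))))  →  s(m(0, s(e), s(s(e))))   [R1 at 1.3]
6. s(m(0, s(e), s(s(e))))  →  s(s(e))   [R3 at 1]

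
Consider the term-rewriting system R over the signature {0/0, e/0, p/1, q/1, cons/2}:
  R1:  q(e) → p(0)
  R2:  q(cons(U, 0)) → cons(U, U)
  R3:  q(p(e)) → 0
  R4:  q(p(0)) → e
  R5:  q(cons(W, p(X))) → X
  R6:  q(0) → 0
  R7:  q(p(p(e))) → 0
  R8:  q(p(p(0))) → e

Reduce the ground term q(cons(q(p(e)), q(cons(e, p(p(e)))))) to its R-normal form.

e

1. q(cons(q(p(e)), q(cons(e, p(p(e))))))  →  q(cons(0, q(cons(e, p(p(e))))))   [R3 at 1.1]
2. q(cons(0, q(cons(e, p(p(e))))))  →  q(cons(0, p(e)))   [R5 at 1.2]
3. q(cons(0, p(e)))  →  e   [R5 at ε]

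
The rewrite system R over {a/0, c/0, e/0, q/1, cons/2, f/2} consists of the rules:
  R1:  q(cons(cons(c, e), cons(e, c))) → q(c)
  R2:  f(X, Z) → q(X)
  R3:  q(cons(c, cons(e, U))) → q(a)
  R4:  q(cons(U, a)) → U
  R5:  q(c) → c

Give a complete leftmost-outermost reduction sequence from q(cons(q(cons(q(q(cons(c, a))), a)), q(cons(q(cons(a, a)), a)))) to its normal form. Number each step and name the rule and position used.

1. q(cons(q(cons(q(q(cons(c, a))), a)), q(cons(q(cons(a, a)), a))))  →  q(cons(q(q(cons(c, a))), q(cons(q(cons(a, a)), a))))   [R4 at 1.1]
2. q(cons(q(q(cons(c, a))), q(cons(q(cons(a, a)), a))))  →  q(cons(q(c), q(cons(q(cons(a, a)), a))))   [R4 at 1.1.1]
3. q(cons(q(c), q(cons(q(cons(a, a)), a))))  →  q(cons(c, q(cons(q(cons(a, a)), a))))   [R5 at 1.1]
4. q(cons(c, q(cons(q(cons(a, a)), a))))  →  q(cons(c, q(cons(a, a))))   [R4 at 1.2]
5. q(cons(c, q(cons(a, a))))  →  q(cons(c, a))   [R4 at 1.2]
6. q(cons(c, a))  →  c   [R4 at ε]

c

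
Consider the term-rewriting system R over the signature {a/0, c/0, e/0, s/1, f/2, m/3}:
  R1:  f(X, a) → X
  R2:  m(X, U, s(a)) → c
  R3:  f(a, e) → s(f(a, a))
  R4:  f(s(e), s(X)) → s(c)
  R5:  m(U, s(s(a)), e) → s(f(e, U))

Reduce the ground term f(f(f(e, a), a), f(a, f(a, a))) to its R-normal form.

1. f(f(f(e, a), a), f(a, f(a, a)))  →  f(f(e, a), f(a, f(a, a)))   [R1 at 1]
2. f(f(e, a), f(a, f(a, a)))  →  f(e, f(a, f(a, a)))   [R1 at 1]
3. f(e, f(a, f(a, a)))  →  f(e, f(a, a))   [R1 at 2.2]
4. f(e, f(a, a))  →  f(e, a)   [R1 at 2]
5. f(e, a)  →  e   [R1 at ε]

e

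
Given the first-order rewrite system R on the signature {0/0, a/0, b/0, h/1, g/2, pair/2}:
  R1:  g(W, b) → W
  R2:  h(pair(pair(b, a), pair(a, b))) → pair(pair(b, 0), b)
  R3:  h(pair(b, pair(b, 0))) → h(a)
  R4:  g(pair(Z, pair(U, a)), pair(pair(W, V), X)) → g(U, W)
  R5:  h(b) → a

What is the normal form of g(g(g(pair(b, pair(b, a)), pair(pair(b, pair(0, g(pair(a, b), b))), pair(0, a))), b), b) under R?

1. g(g(g(pair(b, pair(b, a)), pair(pair(b, pair(0, g(pair(a, b), b))), pair(0, a))), b), b)  →  g(g(pair(b, pair(b, a)), pair(pair(b, pair(0, g(pair(a, b), b))), pair(0, a))), b)   [R1 at ε]
2. g(g(pair(b, pair(b, a)), pair(pair(b, pair(0, g(pair(a, b), b))), pair(0, a))), b)  →  g(pair(b, pair(b, a)), pair(pair(b, pair(0, g(pair(a, b), b))), pair(0, a)))   [R1 at ε]
3. g(pair(b, pair(b, a)), pair(pair(b, pair(0, g(pair(a, b), b))), pair(0, a)))  →  g(b, b)   [R4 at ε]
4. g(b, b)  →  b   [R1 at ε]

b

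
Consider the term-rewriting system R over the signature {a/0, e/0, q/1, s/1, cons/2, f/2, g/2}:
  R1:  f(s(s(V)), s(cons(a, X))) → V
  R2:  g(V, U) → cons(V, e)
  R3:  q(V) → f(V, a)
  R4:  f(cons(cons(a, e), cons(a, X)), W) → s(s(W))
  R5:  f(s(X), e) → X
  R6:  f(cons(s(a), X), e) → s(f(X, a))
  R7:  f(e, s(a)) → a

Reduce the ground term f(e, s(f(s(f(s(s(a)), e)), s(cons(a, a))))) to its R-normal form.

a

1. f(e, s(f(s(f(s(s(a)), e)), s(cons(a, a)))))  →  f(e, s(f(s(s(a)), s(cons(a, a)))))   [R5 at 2.1.1.1]
2. f(e, s(f(s(s(a)), s(cons(a, a)))))  →  f(e, s(a))   [R1 at 2.1]
3. f(e, s(a))  →  a   [R7 at ε]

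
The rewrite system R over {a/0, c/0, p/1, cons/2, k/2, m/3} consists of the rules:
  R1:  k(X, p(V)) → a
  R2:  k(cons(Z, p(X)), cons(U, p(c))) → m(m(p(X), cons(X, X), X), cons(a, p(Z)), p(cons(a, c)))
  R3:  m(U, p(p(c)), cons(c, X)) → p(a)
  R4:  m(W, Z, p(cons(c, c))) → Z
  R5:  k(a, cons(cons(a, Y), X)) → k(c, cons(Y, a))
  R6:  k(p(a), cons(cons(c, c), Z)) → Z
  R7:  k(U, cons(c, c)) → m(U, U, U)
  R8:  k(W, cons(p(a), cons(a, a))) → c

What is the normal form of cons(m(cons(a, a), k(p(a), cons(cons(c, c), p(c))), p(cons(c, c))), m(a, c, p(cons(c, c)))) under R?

1. cons(m(cons(a, a), k(p(a), cons(cons(c, c), p(c))), p(cons(c, c))), m(a, c, p(cons(c, c))))  →  cons(k(p(a), cons(cons(c, c), p(c))), m(a, c, p(cons(c, c))))   [R4 at 1]
2. cons(k(p(a), cons(cons(c, c), p(c))), m(a, c, p(cons(c, c))))  →  cons(p(c), m(a, c, p(cons(c, c))))   [R6 at 1]
3. cons(p(c), m(a, c, p(cons(c, c))))  →  cons(p(c), c)   [R4 at 2]

cons(p(c), c)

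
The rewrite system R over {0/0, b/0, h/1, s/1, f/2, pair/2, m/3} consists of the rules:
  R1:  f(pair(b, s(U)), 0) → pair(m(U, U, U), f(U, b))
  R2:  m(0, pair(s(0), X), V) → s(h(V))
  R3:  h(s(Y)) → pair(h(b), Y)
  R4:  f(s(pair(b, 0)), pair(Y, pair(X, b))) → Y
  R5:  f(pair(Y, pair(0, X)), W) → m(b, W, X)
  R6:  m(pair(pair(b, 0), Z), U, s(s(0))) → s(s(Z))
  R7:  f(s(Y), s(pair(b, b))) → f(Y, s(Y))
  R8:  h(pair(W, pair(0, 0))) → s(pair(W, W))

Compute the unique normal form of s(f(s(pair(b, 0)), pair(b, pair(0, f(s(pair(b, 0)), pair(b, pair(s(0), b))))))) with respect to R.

s(b)

1. s(f(s(pair(b, 0)), pair(b, pair(0, f(s(pair(b, 0)), pair(b, pair(s(0), b)))))))  →  s(f(s(pair(b, 0)), pair(b, pair(0, b))))   [R4 at 1.2.2.2]
2. s(f(s(pair(b, 0)), pair(b, pair(0, b))))  →  s(b)   [R4 at 1]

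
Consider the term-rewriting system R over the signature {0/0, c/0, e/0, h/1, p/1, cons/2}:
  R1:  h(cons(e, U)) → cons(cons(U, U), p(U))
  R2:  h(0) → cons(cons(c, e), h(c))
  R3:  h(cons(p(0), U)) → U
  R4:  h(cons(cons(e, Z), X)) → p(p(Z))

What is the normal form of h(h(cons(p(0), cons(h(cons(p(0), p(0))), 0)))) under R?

0

1. h(h(cons(p(0), cons(h(cons(p(0), p(0))), 0))))  →  h(cons(h(cons(p(0), p(0))), 0))   [R3 at 1]
2. h(cons(h(cons(p(0), p(0))), 0))  →  h(cons(p(0), 0))   [R3 at 1.1]
3. h(cons(p(0), 0))  →  0   [R3 at ε]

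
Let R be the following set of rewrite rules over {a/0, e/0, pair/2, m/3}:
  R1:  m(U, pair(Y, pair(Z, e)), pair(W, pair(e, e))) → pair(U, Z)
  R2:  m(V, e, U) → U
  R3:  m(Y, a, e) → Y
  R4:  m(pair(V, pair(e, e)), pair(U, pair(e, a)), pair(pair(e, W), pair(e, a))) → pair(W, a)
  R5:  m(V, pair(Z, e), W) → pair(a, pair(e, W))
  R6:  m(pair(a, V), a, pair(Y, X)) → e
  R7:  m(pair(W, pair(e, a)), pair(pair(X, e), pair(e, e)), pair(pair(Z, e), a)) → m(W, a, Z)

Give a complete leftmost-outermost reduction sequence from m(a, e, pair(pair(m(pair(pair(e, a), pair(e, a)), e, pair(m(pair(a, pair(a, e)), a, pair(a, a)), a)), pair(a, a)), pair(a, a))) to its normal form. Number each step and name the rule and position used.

1. m(a, e, pair(pair(m(pair(pair(e, a), pair(e, a)), e, pair(m(pair(a, pair(a, e)), a, pair(a, a)), a)), pair(a, a)), pair(a, a)))  →  pair(pair(m(pair(pair(e, a), pair(e, a)), e, pair(m(pair(a, pair(a, e)), a, pair(a, a)), a)), pair(a, a)), pair(a, a))   [R2 at ε]
2. pair(pair(m(pair(pair(e, a), pair(e, a)), e, pair(m(pair(a, pair(a, e)), a, pair(a, a)), a)), pair(a, a)), pair(a, a))  →  pair(pair(pair(m(pair(a, pair(a, e)), a, pair(a, a)), a), pair(a, a)), pair(a, a))   [R2 at 1.1]
3. pair(pair(pair(m(pair(a, pair(a, e)), a, pair(a, a)), a), pair(a, a)), pair(a, a))  →  pair(pair(pair(e, a), pair(a, a)), pair(a, a))   [R6 at 1.1.1]

pair(pair(pair(e, a), pair(a, a)), pair(a, a))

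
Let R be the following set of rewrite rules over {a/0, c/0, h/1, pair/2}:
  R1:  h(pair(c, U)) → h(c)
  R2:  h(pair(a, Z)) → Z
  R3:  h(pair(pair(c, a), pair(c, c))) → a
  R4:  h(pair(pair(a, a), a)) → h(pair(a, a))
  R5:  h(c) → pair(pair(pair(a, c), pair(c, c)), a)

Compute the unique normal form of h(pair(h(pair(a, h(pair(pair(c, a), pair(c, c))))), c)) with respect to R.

c

1. h(pair(h(pair(a, h(pair(pair(c, a), pair(c, c))))), c))  →  h(pair(h(pair(pair(c, a), pair(c, c))), c))   [R2 at 1.1]
2. h(pair(h(pair(pair(c, a), pair(c, c))), c))  →  h(pair(a, c))   [R3 at 1.1]
3. h(pair(a, c))  →  c   [R2 at ε]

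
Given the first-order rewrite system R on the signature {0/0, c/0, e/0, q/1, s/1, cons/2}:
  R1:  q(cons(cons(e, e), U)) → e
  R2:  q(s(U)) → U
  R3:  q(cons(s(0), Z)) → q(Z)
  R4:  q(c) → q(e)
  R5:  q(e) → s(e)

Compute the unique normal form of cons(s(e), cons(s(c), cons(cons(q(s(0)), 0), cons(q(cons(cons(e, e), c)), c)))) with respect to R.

cons(s(e), cons(s(c), cons(cons(0, 0), cons(e, c))))

1. cons(s(e), cons(s(c), cons(cons(q(s(0)), 0), cons(q(cons(cons(e, e), c)), c))))  →  cons(s(e), cons(s(c), cons(cons(0, 0), cons(q(cons(cons(e, e), c)), c))))   [R2 at 2.2.1.1]
2. cons(s(e), cons(s(c), cons(cons(0, 0), cons(q(cons(cons(e, e), c)), c))))  →  cons(s(e), cons(s(c), cons(cons(0, 0), cons(e, c))))   [R1 at 2.2.2.1]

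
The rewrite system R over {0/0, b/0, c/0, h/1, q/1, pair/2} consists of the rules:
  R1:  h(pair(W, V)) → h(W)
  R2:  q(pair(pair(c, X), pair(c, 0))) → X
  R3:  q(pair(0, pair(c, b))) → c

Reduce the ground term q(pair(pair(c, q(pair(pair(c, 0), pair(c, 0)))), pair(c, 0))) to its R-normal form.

1. q(pair(pair(c, q(pair(pair(c, 0), pair(c, 0)))), pair(c, 0)))  →  q(pair(pair(c, 0), pair(c, 0)))   [R2 at ε]
2. q(pair(pair(c, 0), pair(c, 0)))  →  0   [R2 at ε]

0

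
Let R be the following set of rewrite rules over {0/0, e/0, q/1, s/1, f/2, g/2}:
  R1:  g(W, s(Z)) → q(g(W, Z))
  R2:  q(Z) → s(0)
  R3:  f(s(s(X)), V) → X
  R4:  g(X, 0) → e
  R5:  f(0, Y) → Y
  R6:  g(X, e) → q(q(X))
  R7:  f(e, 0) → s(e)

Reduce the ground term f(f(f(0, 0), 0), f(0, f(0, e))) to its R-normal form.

1. f(f(f(0, 0), 0), f(0, f(0, e)))  →  f(f(0, 0), f(0, f(0, e)))   [R5 at 1.1]
2. f(f(0, 0), f(0, f(0, e)))  →  f(0, f(0, f(0, e)))   [R5 at 1]
3. f(0, f(0, f(0, e)))  →  f(0, f(0, e))   [R5 at ε]
4. f(0, f(0, e))  →  f(0, e)   [R5 at ε]
5. f(0, e)  →  e   [R5 at ε]

e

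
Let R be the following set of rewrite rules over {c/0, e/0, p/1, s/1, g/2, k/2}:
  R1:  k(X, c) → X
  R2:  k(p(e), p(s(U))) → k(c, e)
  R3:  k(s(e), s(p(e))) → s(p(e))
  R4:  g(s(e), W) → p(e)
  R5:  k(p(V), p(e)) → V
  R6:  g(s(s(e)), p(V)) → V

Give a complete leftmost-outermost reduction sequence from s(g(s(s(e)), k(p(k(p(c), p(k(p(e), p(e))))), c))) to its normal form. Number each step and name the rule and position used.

1. s(g(s(s(e)), k(p(k(p(c), p(k(p(e), p(e))))), c)))  →  s(g(s(s(e)), p(k(p(c), p(k(p(e), p(e)))))))   [R1 at 1.2]
2. s(g(s(s(e)), p(k(p(c), p(k(p(e), p(e)))))))  →  s(k(p(c), p(k(p(e), p(e)))))   [R6 at 1]
3. s(k(p(c), p(k(p(e), p(e)))))  →  s(k(p(c), p(e)))   [R5 at 1.2.1]
4. s(k(p(c), p(e)))  →  s(c)   [R5 at 1]

s(c)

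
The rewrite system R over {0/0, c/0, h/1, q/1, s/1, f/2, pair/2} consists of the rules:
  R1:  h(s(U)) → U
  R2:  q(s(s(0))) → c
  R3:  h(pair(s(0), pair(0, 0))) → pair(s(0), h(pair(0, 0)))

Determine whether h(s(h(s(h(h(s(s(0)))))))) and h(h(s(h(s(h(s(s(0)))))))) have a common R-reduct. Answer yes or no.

Reduce t₁ = h(s(h(s(h(h(s(s(0)))))))):
1. h(s(h(s(h(h(s(s(0))))))))  →  h(s(h(h(s(s(0))))))   [R1 at ε]
2. h(s(h(h(s(s(0))))))  →  h(h(s(s(0))))   [R1 at ε]
3. h(h(s(s(0))))  →  h(s(0))   [R1 at 1]
4. h(s(0))  →  0   [R1 at ε]

Reduce t₂ = h(h(s(h(s(h(s(s(0)))))))):
1. h(h(s(h(s(h(s(s(0))))))))  →  h(h(s(h(s(s(0))))))   [R1 at 1]
2. h(h(s(h(s(s(0))))))  →  h(h(s(s(0))))   [R1 at 1]
3. h(h(s(s(0))))  →  h(s(0))   [R1 at 1]
4. h(s(0))  →  0   [R1 at ε]

yes — NF(t₁) = 0, NF(t₂) = 0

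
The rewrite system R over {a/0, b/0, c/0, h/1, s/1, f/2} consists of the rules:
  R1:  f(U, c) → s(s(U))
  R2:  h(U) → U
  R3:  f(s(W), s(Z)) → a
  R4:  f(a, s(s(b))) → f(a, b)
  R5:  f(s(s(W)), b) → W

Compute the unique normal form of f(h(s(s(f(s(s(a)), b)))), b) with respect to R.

a

1. f(h(s(s(f(s(s(a)), b)))), b)  →  f(s(s(f(s(s(a)), b))), b)   [R2 at 1]
2. f(s(s(f(s(s(a)), b))), b)  →  f(s(s(a)), b)   [R5 at ε]
3. f(s(s(a)), b)  →  a   [R5 at ε]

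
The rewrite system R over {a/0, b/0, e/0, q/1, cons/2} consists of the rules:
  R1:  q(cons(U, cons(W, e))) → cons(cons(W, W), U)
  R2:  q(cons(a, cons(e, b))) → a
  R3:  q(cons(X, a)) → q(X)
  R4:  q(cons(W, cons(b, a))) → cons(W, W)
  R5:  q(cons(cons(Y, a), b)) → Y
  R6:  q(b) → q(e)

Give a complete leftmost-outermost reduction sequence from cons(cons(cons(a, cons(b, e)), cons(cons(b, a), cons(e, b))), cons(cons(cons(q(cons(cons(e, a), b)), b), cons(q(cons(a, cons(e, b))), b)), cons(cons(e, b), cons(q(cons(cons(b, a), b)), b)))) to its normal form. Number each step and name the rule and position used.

cons(cons(cons(a, cons(b, e)), cons(cons(b, a), cons(e, b))), cons(cons(cons(e, b), cons(a, b)), cons(cons(e, b), cons(b, b))))

1. cons(cons(cons(a, cons(b, e)), cons(cons(b, a), cons(e, b))), cons(cons(cons(q(cons(cons(e, a), b)), b), cons(q(cons(a, cons(e, b))), b)), cons(cons(e, b), cons(q(cons(cons(b, a), b)), b))))  →  cons(cons(cons(a, cons(b, e)), cons(cons(b, a), cons(e, b))), cons(cons(cons(e, b), cons(q(cons(a, cons(e, b))), b)), cons(cons(e, b), cons(q(cons(cons(b, a), b)), b))))   [R5 at 2.1.1.1]
2. cons(cons(cons(a, cons(b, e)), cons(cons(b, a), cons(e, b))), cons(cons(cons(e, b), cons(q(cons(a, cons(e, b))), b)), cons(cons(e, b), cons(q(cons(cons(b, a), b)), b))))  →  cons(cons(cons(a, cons(b, e)), cons(cons(b, a), cons(e, b))), cons(cons(cons(e, b), cons(a, b)), cons(cons(e, b), cons(q(cons(cons(b, a), b)), b))))   [R2 at 2.1.2.1]
3. cons(cons(cons(a, cons(b, e)), cons(cons(b, a), cons(e, b))), cons(cons(cons(e, b), cons(a, b)), cons(cons(e, b), cons(q(cons(cons(b, a), b)), b))))  →  cons(cons(cons(a, cons(b, e)), cons(cons(b, a), cons(e, b))), cons(cons(cons(e, b), cons(a, b)), cons(cons(e, b), cons(b, b))))   [R5 at 2.2.2.1]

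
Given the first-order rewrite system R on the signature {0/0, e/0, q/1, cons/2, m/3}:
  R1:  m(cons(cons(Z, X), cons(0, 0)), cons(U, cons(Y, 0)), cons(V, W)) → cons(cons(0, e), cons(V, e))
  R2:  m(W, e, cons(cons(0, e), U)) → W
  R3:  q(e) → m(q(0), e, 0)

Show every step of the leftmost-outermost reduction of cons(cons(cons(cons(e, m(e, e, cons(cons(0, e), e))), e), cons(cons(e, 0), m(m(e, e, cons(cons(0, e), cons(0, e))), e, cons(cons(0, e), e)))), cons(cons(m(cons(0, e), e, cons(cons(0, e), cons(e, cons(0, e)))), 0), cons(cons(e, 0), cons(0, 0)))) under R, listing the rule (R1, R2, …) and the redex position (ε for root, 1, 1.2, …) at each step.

cons(cons(cons(cons(e, e), e), cons(cons(e, 0), e)), cons(cons(cons(0, e), 0), cons(cons(e, 0), cons(0, 0))))

1. cons(cons(cons(cons(e, m(e, e, cons(cons(0, e), e))), e), cons(cons(e, 0), m(m(e, e, cons(cons(0, e), cons(0, e))), e, cons(cons(0, e), e)))), cons(cons(m(cons(0, e), e, cons(cons(0, e), cons(e, cons(0, e)))), 0), cons(cons(e, 0), cons(0, 0))))  →  cons(cons(cons(cons(e, e), e), cons(cons(e, 0), m(m(e, e, cons(cons(0, e), cons(0, e))), e, cons(cons(0, e), e)))), cons(cons(m(cons(0, e), e, cons(cons(0, e), cons(e, cons(0, e)))), 0), cons(cons(e, 0), cons(0, 0))))   [R2 at 1.1.1.2]
2. cons(cons(cons(cons(e, e), e), cons(cons(e, 0), m(m(e, e, cons(cons(0, e), cons(0, e))), e, cons(cons(0, e), e)))), cons(cons(m(cons(0, e), e, cons(cons(0, e), cons(e, cons(0, e)))), 0), cons(cons(e, 0), cons(0, 0))))  →  cons(cons(cons(cons(e, e), e), cons(cons(e, 0), m(e, e, cons(cons(0, e), cons(0, e))))), cons(cons(m(cons(0, e), e, cons(cons(0, e), cons(e, cons(0, e)))), 0), cons(cons(e, 0), cons(0, 0))))   [R2 at 1.2.2]
3. cons(cons(cons(cons(e, e), e), cons(cons(e, 0), m(e, e, cons(cons(0, e), cons(0, e))))), cons(cons(m(cons(0, e), e, cons(cons(0, e), cons(e, cons(0, e)))), 0), cons(cons(e, 0), cons(0, 0))))  →  cons(cons(cons(cons(e, e), e), cons(cons(e, 0), e)), cons(cons(m(cons(0, e), e, cons(cons(0, e), cons(e, cons(0, e)))), 0), cons(cons(e, 0), cons(0, 0))))   [R2 at 1.2.2]
4. cons(cons(cons(cons(e, e), e), cons(cons(e, 0), e)), cons(cons(m(cons(0, e), e, cons(cons(0, e), cons(e, cons(0, e)))), 0), cons(cons(e, 0), cons(0, 0))))  →  cons(cons(cons(cons(e, e), e), cons(cons(e, 0), e)), cons(cons(cons(0, e), 0), cons(cons(e, 0), cons(0, 0))))   [R2 at 2.1.1]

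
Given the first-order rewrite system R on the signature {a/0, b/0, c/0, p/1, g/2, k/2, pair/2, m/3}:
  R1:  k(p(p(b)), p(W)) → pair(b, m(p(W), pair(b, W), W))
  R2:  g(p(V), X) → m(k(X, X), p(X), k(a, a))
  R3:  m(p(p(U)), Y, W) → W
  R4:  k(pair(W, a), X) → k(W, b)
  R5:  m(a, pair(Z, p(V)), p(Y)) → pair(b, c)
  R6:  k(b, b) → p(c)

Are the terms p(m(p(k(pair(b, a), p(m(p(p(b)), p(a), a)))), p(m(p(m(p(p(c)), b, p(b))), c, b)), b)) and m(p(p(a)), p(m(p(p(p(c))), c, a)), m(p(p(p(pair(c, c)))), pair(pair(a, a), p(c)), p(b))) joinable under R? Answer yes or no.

Reduce t₁ = p(m(p(k(pair(b, a), p(m(p(p(b)), p(a), a)))), p(m(p(m(p(p(c)), b, p(b))), c, b)), b)):
1. p(m(p(k(pair(b, a), p(m(p(p(b)), p(a), a)))), p(m(p(m(p(p(c)), b, p(b))), c, b)), b))  →  p(m(p(k(b, b)), p(m(p(m(p(p(c)), b, p(b))), c, b)), b))   [R4 at 1.1.1]
2. p(m(p(k(b, b)), p(m(p(m(p(p(c)), b, p(b))), c, b)), b))  →  p(m(p(p(c)), p(m(p(m(p(p(c)), b, p(b))), c, b)), b))   [R6 at 1.1.1]
3. p(m(p(p(c)), p(m(p(m(p(p(c)), b, p(b))), c, b)), b))  →  p(b)   [R3 at 1]

Reduce t₂ = m(p(p(a)), p(m(p(p(p(c))), c, a)), m(p(p(p(pair(c, c)))), pair(pair(a, a), p(c)), p(b))):
1. m(p(p(a)), p(m(p(p(p(c))), c, a)), m(p(p(p(pair(c, c)))), pair(pair(a, a), p(c)), p(b)))  →  m(p(p(p(pair(c, c)))), pair(pair(a, a), p(c)), p(b))   [R3 at ε]
2. m(p(p(p(pair(c, c)))), pair(pair(a, a), p(c)), p(b))  →  p(b)   [R3 at ε]

yes — NF(t₁) = p(b), NF(t₂) = p(b)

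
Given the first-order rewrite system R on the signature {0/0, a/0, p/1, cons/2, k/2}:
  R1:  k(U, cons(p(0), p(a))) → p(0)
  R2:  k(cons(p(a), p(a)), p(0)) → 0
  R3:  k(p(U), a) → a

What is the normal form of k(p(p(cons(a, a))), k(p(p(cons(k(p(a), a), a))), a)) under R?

1. k(p(p(cons(a, a))), k(p(p(cons(k(p(a), a), a))), a))  →  k(p(p(cons(a, a))), a)   [R3 at 2]
2. k(p(p(cons(a, a))), a)  →  a   [R3 at ε]

a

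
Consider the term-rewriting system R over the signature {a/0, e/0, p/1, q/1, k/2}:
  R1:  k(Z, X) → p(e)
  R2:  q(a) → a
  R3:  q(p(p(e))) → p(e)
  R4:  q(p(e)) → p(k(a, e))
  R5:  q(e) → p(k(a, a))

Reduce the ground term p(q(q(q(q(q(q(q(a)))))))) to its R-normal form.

1. p(q(q(q(q(q(q(q(a))))))))  →  p(q(q(q(q(q(q(a)))))))   [R2 at 1.1.1.1.1.1.1]
2. p(q(q(q(q(q(q(a)))))))  →  p(q(q(q(q(q(a))))))   [R2 at 1.1.1.1.1.1]
3. p(q(q(q(q(q(a))))))  →  p(q(q(q(q(a)))))   [R2 at 1.1.1.1.1]
4. p(q(q(q(q(a)))))  →  p(q(q(q(a))))   [R2 at 1.1.1.1]
5. p(q(q(q(a))))  →  p(q(q(a)))   [R2 at 1.1.1]
6. p(q(q(a)))  →  p(q(a))   [R2 at 1.1]
7. p(q(a))  →  p(a)   [R2 at 1]

p(a)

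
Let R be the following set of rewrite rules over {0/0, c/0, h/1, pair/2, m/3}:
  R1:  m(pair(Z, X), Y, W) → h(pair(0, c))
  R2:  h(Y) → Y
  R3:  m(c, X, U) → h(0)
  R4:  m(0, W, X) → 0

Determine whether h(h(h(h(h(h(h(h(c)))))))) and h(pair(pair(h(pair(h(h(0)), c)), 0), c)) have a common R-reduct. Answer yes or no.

Reduce t₁ = h(h(h(h(h(h(h(h(c)))))))):
1. h(h(h(h(h(h(h(h(c))))))))  →  h(h(h(h(h(h(h(c)))))))   [R2 at ε]
2. h(h(h(h(h(h(h(c)))))))  →  h(h(h(h(h(h(c))))))   [R2 at ε]
3. h(h(h(h(h(h(c))))))  →  h(h(h(h(h(c)))))   [R2 at ε]
4. h(h(h(h(h(c)))))  →  h(h(h(h(c))))   [R2 at ε]
5. h(h(h(h(c))))  →  h(h(h(c)))   [R2 at ε]
6. h(h(h(c)))  →  h(h(c))   [R2 at ε]
7. h(h(c))  →  h(c)   [R2 at ε]
8. h(c)  →  c   [R2 at ε]

Reduce t₂ = h(pair(pair(h(pair(h(h(0)), c)), 0), c)):
1. h(pair(pair(h(pair(h(h(0)), c)), 0), c))  →  pair(pair(h(pair(h(h(0)), c)), 0), c)   [R2 at ε]
2. pair(pair(h(pair(h(h(0)), c)), 0), c)  →  pair(pair(pair(h(h(0)), c), 0), c)   [R2 at 1.1]
3. pair(pair(pair(h(h(0)), c), 0), c)  →  pair(pair(pair(h(0), c), 0), c)   [R2 at 1.1.1]
4. pair(pair(pair(h(0), c), 0), c)  →  pair(pair(pair(0, c), 0), c)   [R2 at 1.1.1]

no — NF(t₁) = c, NF(t₂) = pair(pair(pair(0, c), 0), c)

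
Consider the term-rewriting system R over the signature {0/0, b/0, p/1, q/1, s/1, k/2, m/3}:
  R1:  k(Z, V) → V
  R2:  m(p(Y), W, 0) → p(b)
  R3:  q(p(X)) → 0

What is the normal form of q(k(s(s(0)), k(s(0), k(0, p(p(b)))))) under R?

1. q(k(s(s(0)), k(s(0), k(0, p(p(b))))))  →  q(k(s(0), k(0, p(p(b)))))   [R1 at 1]
2. q(k(s(0), k(0, p(p(b)))))  →  q(k(0, p(p(b))))   [R1 at 1]
3. q(k(0, p(p(b))))  →  q(p(p(b)))   [R1 at 1]
4. q(p(p(b)))  →  0   [R3 at ε]

0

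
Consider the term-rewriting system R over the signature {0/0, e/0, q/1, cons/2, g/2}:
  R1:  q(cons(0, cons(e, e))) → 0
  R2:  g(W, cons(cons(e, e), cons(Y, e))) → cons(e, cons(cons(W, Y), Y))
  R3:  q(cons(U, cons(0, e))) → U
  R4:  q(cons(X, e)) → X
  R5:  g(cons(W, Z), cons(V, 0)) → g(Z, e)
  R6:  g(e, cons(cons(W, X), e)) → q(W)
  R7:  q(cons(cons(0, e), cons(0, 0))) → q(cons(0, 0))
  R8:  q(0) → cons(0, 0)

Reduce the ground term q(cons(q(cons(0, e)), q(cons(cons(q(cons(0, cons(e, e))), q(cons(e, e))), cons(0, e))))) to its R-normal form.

1. q(cons(q(cons(0, e)), q(cons(cons(q(cons(0, cons(e, e))), q(cons(e, e))), cons(0, e)))))  →  q(cons(0, q(cons(cons(q(cons(0, cons(e, e))), q(cons(e, e))), cons(0, e)))))   [R4 at 1.1]
2. q(cons(0, q(cons(cons(q(cons(0, cons(e, e))), q(cons(e, e))), cons(0, e)))))  →  q(cons(0, cons(q(cons(0, cons(e, e))), q(cons(e, e)))))   [R3 at 1.2]
3. q(cons(0, cons(q(cons(0, cons(e, e))), q(cons(e, e)))))  →  q(cons(0, cons(0, q(cons(e, e)))))   [R1 at 1.2.1]
4. q(cons(0, cons(0, q(cons(e, e)))))  →  q(cons(0, cons(0, e)))   [R4 at 1.2.2]
5. q(cons(0, cons(0, e)))  →  0   [R3 at ε]

0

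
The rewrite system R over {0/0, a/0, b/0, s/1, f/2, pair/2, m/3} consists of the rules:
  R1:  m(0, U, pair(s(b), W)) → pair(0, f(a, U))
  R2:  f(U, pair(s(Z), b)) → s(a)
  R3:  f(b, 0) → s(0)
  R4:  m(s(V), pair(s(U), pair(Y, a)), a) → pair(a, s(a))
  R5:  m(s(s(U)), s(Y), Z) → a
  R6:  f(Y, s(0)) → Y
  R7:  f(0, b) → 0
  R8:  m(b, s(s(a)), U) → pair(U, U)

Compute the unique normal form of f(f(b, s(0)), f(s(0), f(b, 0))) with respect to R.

b

1. f(f(b, s(0)), f(s(0), f(b, 0)))  →  f(b, f(s(0), f(b, 0)))   [R6 at 1]
2. f(b, f(s(0), f(b, 0)))  →  f(b, f(s(0), s(0)))   [R3 at 2.2]
3. f(b, f(s(0), s(0)))  →  f(b, s(0))   [R6 at 2]
4. f(b, s(0))  →  b   [R6 at ε]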